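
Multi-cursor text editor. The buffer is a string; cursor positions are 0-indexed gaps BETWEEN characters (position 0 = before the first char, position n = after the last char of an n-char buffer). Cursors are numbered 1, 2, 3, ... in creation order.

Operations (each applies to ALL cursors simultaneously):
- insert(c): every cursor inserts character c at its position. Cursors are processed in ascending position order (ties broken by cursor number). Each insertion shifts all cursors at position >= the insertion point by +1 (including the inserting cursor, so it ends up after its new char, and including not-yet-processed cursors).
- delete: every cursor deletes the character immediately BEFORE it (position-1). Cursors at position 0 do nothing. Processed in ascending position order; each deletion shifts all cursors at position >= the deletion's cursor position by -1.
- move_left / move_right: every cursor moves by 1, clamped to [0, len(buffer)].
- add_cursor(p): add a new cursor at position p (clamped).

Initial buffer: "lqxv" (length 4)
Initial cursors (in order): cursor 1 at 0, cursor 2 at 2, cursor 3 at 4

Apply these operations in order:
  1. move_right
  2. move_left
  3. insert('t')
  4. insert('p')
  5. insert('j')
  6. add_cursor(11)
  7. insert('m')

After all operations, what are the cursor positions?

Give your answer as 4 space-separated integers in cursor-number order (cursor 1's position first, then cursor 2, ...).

Answer: 4 10 16 14

Derivation:
After op 1 (move_right): buffer="lqxv" (len 4), cursors c1@1 c2@3 c3@4, authorship ....
After op 2 (move_left): buffer="lqxv" (len 4), cursors c1@0 c2@2 c3@3, authorship ....
After op 3 (insert('t')): buffer="tlqtxtv" (len 7), cursors c1@1 c2@4 c3@6, authorship 1..2.3.
After op 4 (insert('p')): buffer="tplqtpxtpv" (len 10), cursors c1@2 c2@6 c3@9, authorship 11..22.33.
After op 5 (insert('j')): buffer="tpjlqtpjxtpjv" (len 13), cursors c1@3 c2@8 c3@12, authorship 111..222.333.
After op 6 (add_cursor(11)): buffer="tpjlqtpjxtpjv" (len 13), cursors c1@3 c2@8 c4@11 c3@12, authorship 111..222.333.
After op 7 (insert('m')): buffer="tpjmlqtpjmxtpmjmv" (len 17), cursors c1@4 c2@10 c4@14 c3@16, authorship 1111..2222.33433.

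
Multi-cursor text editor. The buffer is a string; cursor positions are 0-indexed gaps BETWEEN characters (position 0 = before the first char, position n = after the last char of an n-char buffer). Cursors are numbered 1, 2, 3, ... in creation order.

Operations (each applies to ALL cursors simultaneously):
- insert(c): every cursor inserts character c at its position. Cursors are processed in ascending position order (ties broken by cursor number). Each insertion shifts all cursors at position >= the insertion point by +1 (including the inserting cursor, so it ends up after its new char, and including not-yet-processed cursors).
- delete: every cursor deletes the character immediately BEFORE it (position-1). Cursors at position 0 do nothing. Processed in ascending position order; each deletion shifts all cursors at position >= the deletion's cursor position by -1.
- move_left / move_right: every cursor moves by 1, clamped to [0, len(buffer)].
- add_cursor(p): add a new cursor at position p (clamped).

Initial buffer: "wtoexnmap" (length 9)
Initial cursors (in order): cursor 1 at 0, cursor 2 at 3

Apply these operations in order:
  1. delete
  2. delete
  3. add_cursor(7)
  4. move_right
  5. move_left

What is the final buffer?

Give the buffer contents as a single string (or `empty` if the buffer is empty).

After op 1 (delete): buffer="wtexnmap" (len 8), cursors c1@0 c2@2, authorship ........
After op 2 (delete): buffer="wexnmap" (len 7), cursors c1@0 c2@1, authorship .......
After op 3 (add_cursor(7)): buffer="wexnmap" (len 7), cursors c1@0 c2@1 c3@7, authorship .......
After op 4 (move_right): buffer="wexnmap" (len 7), cursors c1@1 c2@2 c3@7, authorship .......
After op 5 (move_left): buffer="wexnmap" (len 7), cursors c1@0 c2@1 c3@6, authorship .......

Answer: wexnmap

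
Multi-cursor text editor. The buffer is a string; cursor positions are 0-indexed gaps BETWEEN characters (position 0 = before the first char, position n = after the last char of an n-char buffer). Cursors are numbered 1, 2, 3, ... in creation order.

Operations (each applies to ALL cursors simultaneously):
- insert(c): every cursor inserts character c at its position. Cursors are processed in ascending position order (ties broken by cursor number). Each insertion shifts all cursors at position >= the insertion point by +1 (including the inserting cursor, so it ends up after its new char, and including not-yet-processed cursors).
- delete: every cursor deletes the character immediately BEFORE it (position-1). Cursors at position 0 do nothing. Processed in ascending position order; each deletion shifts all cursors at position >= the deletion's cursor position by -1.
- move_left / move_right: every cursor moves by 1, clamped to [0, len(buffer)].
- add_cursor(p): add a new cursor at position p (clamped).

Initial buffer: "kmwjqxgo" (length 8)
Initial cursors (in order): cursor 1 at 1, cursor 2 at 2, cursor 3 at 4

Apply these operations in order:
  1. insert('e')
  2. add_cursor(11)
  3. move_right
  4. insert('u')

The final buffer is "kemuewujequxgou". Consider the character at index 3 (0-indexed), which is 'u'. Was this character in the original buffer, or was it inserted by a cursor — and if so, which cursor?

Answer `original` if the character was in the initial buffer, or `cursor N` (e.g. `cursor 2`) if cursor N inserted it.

Answer: cursor 1

Derivation:
After op 1 (insert('e')): buffer="kemewjeqxgo" (len 11), cursors c1@2 c2@4 c3@7, authorship .1.2..3....
After op 2 (add_cursor(11)): buffer="kemewjeqxgo" (len 11), cursors c1@2 c2@4 c3@7 c4@11, authorship .1.2..3....
After op 3 (move_right): buffer="kemewjeqxgo" (len 11), cursors c1@3 c2@5 c3@8 c4@11, authorship .1.2..3....
After op 4 (insert('u')): buffer="kemuewujequxgou" (len 15), cursors c1@4 c2@7 c3@11 c4@15, authorship .1.12.2.3.3...4
Authorship (.=original, N=cursor N): . 1 . 1 2 . 2 . 3 . 3 . . . 4
Index 3: author = 1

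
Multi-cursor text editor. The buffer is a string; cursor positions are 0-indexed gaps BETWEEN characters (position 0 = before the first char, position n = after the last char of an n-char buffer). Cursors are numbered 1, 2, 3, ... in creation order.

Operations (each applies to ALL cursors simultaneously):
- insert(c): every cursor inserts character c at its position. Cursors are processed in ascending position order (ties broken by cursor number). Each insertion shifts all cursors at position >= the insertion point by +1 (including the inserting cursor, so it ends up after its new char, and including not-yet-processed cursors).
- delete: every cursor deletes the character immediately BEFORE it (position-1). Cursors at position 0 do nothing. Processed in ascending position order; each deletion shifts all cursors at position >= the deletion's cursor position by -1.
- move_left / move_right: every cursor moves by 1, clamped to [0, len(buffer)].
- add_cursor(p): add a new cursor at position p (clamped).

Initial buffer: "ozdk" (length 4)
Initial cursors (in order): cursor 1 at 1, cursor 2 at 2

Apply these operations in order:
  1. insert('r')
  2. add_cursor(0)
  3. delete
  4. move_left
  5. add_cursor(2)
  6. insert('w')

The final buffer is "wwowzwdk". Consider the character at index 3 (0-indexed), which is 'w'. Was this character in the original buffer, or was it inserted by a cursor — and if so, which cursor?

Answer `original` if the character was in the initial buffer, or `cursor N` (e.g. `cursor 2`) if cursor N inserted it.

After op 1 (insert('r')): buffer="orzrdk" (len 6), cursors c1@2 c2@4, authorship .1.2..
After op 2 (add_cursor(0)): buffer="orzrdk" (len 6), cursors c3@0 c1@2 c2@4, authorship .1.2..
After op 3 (delete): buffer="ozdk" (len 4), cursors c3@0 c1@1 c2@2, authorship ....
After op 4 (move_left): buffer="ozdk" (len 4), cursors c1@0 c3@0 c2@1, authorship ....
After op 5 (add_cursor(2)): buffer="ozdk" (len 4), cursors c1@0 c3@0 c2@1 c4@2, authorship ....
After op 6 (insert('w')): buffer="wwowzwdk" (len 8), cursors c1@2 c3@2 c2@4 c4@6, authorship 13.2.4..
Authorship (.=original, N=cursor N): 1 3 . 2 . 4 . .
Index 3: author = 2

Answer: cursor 2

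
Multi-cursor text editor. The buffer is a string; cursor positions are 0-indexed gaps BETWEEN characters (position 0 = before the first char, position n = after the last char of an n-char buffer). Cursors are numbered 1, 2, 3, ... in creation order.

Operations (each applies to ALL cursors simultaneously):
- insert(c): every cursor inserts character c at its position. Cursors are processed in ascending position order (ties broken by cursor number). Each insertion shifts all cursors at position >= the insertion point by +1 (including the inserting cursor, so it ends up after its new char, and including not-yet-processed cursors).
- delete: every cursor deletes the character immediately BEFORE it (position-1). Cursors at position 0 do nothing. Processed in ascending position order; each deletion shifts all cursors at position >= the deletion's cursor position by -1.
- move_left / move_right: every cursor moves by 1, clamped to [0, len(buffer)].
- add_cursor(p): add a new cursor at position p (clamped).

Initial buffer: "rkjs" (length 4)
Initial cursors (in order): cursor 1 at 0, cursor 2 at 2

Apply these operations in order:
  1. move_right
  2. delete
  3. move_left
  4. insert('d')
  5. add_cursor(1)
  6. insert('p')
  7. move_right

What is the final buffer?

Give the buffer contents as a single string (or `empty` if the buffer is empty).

After op 1 (move_right): buffer="rkjs" (len 4), cursors c1@1 c2@3, authorship ....
After op 2 (delete): buffer="ks" (len 2), cursors c1@0 c2@1, authorship ..
After op 3 (move_left): buffer="ks" (len 2), cursors c1@0 c2@0, authorship ..
After op 4 (insert('d')): buffer="ddks" (len 4), cursors c1@2 c2@2, authorship 12..
After op 5 (add_cursor(1)): buffer="ddks" (len 4), cursors c3@1 c1@2 c2@2, authorship 12..
After op 6 (insert('p')): buffer="dpdppks" (len 7), cursors c3@2 c1@5 c2@5, authorship 13212..
After op 7 (move_right): buffer="dpdppks" (len 7), cursors c3@3 c1@6 c2@6, authorship 13212..

Answer: dpdppks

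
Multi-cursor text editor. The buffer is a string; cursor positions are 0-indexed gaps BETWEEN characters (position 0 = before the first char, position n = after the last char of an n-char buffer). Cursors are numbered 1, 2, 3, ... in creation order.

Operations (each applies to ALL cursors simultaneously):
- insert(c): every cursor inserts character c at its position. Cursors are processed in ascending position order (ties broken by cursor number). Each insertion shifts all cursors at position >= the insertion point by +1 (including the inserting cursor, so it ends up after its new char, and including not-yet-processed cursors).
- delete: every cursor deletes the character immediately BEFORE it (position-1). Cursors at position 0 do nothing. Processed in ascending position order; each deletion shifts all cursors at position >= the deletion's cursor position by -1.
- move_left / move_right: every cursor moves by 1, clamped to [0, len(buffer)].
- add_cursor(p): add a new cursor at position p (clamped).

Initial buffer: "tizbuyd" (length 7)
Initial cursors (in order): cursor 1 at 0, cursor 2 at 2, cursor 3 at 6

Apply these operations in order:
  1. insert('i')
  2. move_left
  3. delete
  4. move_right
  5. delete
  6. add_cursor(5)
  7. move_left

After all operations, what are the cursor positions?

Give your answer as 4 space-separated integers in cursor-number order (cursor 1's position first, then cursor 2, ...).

Answer: 0 0 3 4

Derivation:
After op 1 (insert('i')): buffer="itiizbuyid" (len 10), cursors c1@1 c2@4 c3@9, authorship 1..2....3.
After op 2 (move_left): buffer="itiizbuyid" (len 10), cursors c1@0 c2@3 c3@8, authorship 1..2....3.
After op 3 (delete): buffer="itizbuid" (len 8), cursors c1@0 c2@2 c3@6, authorship 1.2...3.
After op 4 (move_right): buffer="itizbuid" (len 8), cursors c1@1 c2@3 c3@7, authorship 1.2...3.
After op 5 (delete): buffer="tzbud" (len 5), cursors c1@0 c2@1 c3@4, authorship .....
After op 6 (add_cursor(5)): buffer="tzbud" (len 5), cursors c1@0 c2@1 c3@4 c4@5, authorship .....
After op 7 (move_left): buffer="tzbud" (len 5), cursors c1@0 c2@0 c3@3 c4@4, authorship .....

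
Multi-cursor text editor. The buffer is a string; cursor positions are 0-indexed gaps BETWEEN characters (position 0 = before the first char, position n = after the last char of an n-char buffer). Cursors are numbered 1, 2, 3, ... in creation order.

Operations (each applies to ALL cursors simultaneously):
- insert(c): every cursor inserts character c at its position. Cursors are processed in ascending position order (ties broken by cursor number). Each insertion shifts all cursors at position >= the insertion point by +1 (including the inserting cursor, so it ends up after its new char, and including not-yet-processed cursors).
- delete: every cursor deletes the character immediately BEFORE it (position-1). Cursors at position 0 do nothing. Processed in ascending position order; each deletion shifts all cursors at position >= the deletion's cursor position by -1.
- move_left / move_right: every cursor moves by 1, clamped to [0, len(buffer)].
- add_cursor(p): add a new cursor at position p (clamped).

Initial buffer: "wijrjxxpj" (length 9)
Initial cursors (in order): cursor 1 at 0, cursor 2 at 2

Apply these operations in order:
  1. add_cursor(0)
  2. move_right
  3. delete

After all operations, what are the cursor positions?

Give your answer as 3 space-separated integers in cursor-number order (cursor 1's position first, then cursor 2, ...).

Answer: 0 1 0

Derivation:
After op 1 (add_cursor(0)): buffer="wijrjxxpj" (len 9), cursors c1@0 c3@0 c2@2, authorship .........
After op 2 (move_right): buffer="wijrjxxpj" (len 9), cursors c1@1 c3@1 c2@3, authorship .........
After op 3 (delete): buffer="irjxxpj" (len 7), cursors c1@0 c3@0 c2@1, authorship .......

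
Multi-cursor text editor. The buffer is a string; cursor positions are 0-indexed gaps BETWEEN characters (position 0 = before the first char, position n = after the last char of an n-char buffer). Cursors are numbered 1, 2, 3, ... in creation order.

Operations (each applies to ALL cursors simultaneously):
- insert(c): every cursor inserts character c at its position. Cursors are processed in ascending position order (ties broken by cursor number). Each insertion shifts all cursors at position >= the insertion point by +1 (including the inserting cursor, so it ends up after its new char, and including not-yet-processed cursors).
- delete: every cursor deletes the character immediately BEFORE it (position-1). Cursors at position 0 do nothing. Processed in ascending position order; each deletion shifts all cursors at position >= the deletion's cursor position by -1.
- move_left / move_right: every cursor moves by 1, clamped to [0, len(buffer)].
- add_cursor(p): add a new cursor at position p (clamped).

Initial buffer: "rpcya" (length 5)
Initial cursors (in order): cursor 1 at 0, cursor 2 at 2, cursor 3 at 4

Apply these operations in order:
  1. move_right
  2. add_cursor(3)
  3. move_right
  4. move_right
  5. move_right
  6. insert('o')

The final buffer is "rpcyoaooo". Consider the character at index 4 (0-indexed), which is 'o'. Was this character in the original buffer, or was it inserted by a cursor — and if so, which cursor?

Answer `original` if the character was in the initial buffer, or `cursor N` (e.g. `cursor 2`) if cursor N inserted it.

After op 1 (move_right): buffer="rpcya" (len 5), cursors c1@1 c2@3 c3@5, authorship .....
After op 2 (add_cursor(3)): buffer="rpcya" (len 5), cursors c1@1 c2@3 c4@3 c3@5, authorship .....
After op 3 (move_right): buffer="rpcya" (len 5), cursors c1@2 c2@4 c4@4 c3@5, authorship .....
After op 4 (move_right): buffer="rpcya" (len 5), cursors c1@3 c2@5 c3@5 c4@5, authorship .....
After op 5 (move_right): buffer="rpcya" (len 5), cursors c1@4 c2@5 c3@5 c4@5, authorship .....
After op 6 (insert('o')): buffer="rpcyoaooo" (len 9), cursors c1@5 c2@9 c3@9 c4@9, authorship ....1.234
Authorship (.=original, N=cursor N): . . . . 1 . 2 3 4
Index 4: author = 1

Answer: cursor 1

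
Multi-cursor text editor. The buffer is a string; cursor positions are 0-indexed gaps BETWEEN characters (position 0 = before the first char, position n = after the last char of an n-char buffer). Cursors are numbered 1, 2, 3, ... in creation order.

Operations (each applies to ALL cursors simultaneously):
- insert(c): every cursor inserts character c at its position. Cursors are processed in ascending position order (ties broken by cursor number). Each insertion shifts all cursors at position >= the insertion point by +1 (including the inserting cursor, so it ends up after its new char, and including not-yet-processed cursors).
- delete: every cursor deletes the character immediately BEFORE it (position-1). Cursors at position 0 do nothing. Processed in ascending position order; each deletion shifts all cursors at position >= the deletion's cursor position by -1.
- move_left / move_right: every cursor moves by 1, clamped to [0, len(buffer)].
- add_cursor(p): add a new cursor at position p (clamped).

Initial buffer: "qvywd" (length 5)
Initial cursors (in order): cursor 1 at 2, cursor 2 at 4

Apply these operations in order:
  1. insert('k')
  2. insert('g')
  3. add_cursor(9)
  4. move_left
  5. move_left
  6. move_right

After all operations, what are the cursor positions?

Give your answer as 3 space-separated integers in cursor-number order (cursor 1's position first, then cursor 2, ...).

Answer: 3 7 8

Derivation:
After op 1 (insert('k')): buffer="qvkywkd" (len 7), cursors c1@3 c2@6, authorship ..1..2.
After op 2 (insert('g')): buffer="qvkgywkgd" (len 9), cursors c1@4 c2@8, authorship ..11..22.
After op 3 (add_cursor(9)): buffer="qvkgywkgd" (len 9), cursors c1@4 c2@8 c3@9, authorship ..11..22.
After op 4 (move_left): buffer="qvkgywkgd" (len 9), cursors c1@3 c2@7 c3@8, authorship ..11..22.
After op 5 (move_left): buffer="qvkgywkgd" (len 9), cursors c1@2 c2@6 c3@7, authorship ..11..22.
After op 6 (move_right): buffer="qvkgywkgd" (len 9), cursors c1@3 c2@7 c3@8, authorship ..11..22.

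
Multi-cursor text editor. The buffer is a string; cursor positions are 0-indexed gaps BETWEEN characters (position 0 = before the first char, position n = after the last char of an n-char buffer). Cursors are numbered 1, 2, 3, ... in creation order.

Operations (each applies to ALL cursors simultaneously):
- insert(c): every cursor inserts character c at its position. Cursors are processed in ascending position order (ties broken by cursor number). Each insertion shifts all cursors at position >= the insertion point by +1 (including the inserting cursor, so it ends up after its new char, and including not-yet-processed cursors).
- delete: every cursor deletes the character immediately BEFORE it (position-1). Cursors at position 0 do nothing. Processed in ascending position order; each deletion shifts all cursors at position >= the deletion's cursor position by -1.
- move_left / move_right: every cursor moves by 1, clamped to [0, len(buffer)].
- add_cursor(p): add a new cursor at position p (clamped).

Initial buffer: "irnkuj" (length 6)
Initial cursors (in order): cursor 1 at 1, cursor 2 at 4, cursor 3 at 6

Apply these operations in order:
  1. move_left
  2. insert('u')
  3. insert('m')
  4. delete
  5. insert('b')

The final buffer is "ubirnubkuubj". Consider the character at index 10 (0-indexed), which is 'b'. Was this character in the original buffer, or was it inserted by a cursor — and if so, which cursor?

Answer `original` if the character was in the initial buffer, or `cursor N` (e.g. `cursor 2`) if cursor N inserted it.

Answer: cursor 3

Derivation:
After op 1 (move_left): buffer="irnkuj" (len 6), cursors c1@0 c2@3 c3@5, authorship ......
After op 2 (insert('u')): buffer="uirnukuuj" (len 9), cursors c1@1 c2@5 c3@8, authorship 1...2..3.
After op 3 (insert('m')): buffer="umirnumkuumj" (len 12), cursors c1@2 c2@7 c3@11, authorship 11...22..33.
After op 4 (delete): buffer="uirnukuuj" (len 9), cursors c1@1 c2@5 c3@8, authorship 1...2..3.
After op 5 (insert('b')): buffer="ubirnubkuubj" (len 12), cursors c1@2 c2@7 c3@11, authorship 11...22..33.
Authorship (.=original, N=cursor N): 1 1 . . . 2 2 . . 3 3 .
Index 10: author = 3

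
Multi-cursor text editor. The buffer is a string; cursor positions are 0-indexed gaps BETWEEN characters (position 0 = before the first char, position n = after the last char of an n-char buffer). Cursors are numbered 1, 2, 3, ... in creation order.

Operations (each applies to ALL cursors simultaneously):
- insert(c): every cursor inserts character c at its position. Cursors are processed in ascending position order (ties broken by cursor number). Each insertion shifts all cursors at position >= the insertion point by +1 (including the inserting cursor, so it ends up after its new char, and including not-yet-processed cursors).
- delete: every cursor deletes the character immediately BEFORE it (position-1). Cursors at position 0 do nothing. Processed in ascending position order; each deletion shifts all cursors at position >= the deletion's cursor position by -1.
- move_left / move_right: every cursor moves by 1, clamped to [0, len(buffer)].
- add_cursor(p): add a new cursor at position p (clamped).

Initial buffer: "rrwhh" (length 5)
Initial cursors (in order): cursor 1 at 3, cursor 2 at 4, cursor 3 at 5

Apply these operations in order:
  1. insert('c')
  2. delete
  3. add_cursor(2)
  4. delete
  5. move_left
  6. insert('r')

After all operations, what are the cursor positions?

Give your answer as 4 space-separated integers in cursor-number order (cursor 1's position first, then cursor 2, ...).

After op 1 (insert('c')): buffer="rrwchchc" (len 8), cursors c1@4 c2@6 c3@8, authorship ...1.2.3
After op 2 (delete): buffer="rrwhh" (len 5), cursors c1@3 c2@4 c3@5, authorship .....
After op 3 (add_cursor(2)): buffer="rrwhh" (len 5), cursors c4@2 c1@3 c2@4 c3@5, authorship .....
After op 4 (delete): buffer="r" (len 1), cursors c1@1 c2@1 c3@1 c4@1, authorship .
After op 5 (move_left): buffer="r" (len 1), cursors c1@0 c2@0 c3@0 c4@0, authorship .
After op 6 (insert('r')): buffer="rrrrr" (len 5), cursors c1@4 c2@4 c3@4 c4@4, authorship 1234.

Answer: 4 4 4 4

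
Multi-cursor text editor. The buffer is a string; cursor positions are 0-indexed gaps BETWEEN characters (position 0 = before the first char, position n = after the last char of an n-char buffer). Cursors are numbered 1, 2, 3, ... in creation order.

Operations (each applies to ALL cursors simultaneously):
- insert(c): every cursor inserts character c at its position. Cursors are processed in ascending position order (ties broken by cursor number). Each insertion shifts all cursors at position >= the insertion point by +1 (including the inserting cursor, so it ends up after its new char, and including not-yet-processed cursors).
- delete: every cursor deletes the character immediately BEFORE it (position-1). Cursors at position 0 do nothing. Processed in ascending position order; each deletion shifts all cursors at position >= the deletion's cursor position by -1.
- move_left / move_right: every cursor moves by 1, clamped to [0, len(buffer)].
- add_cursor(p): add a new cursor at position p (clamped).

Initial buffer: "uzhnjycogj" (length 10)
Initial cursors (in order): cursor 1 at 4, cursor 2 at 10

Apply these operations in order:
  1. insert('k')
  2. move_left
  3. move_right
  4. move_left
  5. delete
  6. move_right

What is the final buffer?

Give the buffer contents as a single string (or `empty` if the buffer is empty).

After op 1 (insert('k')): buffer="uzhnkjycogjk" (len 12), cursors c1@5 c2@12, authorship ....1......2
After op 2 (move_left): buffer="uzhnkjycogjk" (len 12), cursors c1@4 c2@11, authorship ....1......2
After op 3 (move_right): buffer="uzhnkjycogjk" (len 12), cursors c1@5 c2@12, authorship ....1......2
After op 4 (move_left): buffer="uzhnkjycogjk" (len 12), cursors c1@4 c2@11, authorship ....1......2
After op 5 (delete): buffer="uzhkjycogk" (len 10), cursors c1@3 c2@9, authorship ...1.....2
After op 6 (move_right): buffer="uzhkjycogk" (len 10), cursors c1@4 c2@10, authorship ...1.....2

Answer: uzhkjycogk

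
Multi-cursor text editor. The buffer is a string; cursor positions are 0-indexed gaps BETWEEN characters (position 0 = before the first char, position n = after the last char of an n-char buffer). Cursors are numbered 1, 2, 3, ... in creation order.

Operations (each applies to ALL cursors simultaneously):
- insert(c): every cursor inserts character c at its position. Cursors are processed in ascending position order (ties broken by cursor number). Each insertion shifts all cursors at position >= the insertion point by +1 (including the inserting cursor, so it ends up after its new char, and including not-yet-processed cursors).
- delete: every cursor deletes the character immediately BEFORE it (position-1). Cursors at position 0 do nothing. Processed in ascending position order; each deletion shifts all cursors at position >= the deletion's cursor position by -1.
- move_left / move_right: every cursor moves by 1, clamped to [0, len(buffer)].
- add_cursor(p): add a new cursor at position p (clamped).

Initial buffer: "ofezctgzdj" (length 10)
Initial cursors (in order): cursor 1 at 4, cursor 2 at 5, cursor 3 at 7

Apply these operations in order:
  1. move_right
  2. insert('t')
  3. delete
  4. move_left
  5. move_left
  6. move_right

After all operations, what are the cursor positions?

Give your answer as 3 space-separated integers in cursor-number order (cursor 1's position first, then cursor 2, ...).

After op 1 (move_right): buffer="ofezctgzdj" (len 10), cursors c1@5 c2@6 c3@8, authorship ..........
After op 2 (insert('t')): buffer="ofezctttgztdj" (len 13), cursors c1@6 c2@8 c3@11, authorship .....1.2..3..
After op 3 (delete): buffer="ofezctgzdj" (len 10), cursors c1@5 c2@6 c3@8, authorship ..........
After op 4 (move_left): buffer="ofezctgzdj" (len 10), cursors c1@4 c2@5 c3@7, authorship ..........
After op 5 (move_left): buffer="ofezctgzdj" (len 10), cursors c1@3 c2@4 c3@6, authorship ..........
After op 6 (move_right): buffer="ofezctgzdj" (len 10), cursors c1@4 c2@5 c3@7, authorship ..........

Answer: 4 5 7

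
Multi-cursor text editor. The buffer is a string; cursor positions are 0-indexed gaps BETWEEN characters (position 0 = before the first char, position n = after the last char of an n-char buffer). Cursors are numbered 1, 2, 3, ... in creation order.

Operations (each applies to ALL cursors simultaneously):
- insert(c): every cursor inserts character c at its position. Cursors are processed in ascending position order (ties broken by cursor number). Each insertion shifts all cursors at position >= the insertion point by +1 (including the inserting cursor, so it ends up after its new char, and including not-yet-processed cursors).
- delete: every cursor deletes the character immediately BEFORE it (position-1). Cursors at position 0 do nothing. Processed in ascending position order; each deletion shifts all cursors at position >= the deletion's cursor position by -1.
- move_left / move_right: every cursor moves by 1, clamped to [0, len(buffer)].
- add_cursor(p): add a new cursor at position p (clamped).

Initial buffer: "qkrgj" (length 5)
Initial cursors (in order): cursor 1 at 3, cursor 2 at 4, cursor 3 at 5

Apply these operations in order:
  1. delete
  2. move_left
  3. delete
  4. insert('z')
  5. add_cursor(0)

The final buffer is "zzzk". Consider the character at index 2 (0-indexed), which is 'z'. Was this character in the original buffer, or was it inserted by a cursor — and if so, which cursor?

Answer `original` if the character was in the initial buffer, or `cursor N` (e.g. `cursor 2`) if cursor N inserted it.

After op 1 (delete): buffer="qk" (len 2), cursors c1@2 c2@2 c3@2, authorship ..
After op 2 (move_left): buffer="qk" (len 2), cursors c1@1 c2@1 c3@1, authorship ..
After op 3 (delete): buffer="k" (len 1), cursors c1@0 c2@0 c3@0, authorship .
After op 4 (insert('z')): buffer="zzzk" (len 4), cursors c1@3 c2@3 c3@3, authorship 123.
After op 5 (add_cursor(0)): buffer="zzzk" (len 4), cursors c4@0 c1@3 c2@3 c3@3, authorship 123.
Authorship (.=original, N=cursor N): 1 2 3 .
Index 2: author = 3

Answer: cursor 3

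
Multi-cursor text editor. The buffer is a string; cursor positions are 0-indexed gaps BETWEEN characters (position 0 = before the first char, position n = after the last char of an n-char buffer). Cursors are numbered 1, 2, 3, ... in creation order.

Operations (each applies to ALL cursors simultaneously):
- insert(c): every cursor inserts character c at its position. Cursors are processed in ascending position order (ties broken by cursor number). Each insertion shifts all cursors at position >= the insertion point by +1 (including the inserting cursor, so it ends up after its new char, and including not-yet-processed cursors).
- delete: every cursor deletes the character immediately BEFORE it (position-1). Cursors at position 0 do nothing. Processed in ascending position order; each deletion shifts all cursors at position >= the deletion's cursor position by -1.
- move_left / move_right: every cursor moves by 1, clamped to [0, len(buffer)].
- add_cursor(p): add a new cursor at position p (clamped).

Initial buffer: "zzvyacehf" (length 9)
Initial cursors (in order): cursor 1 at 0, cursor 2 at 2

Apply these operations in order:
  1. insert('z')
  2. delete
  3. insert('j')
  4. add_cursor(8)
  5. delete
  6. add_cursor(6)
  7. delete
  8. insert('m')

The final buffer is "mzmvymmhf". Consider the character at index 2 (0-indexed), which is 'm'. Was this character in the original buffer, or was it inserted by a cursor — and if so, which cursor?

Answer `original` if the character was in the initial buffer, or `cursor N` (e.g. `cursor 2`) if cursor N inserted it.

After op 1 (insert('z')): buffer="zzzzvyacehf" (len 11), cursors c1@1 c2@4, authorship 1..2.......
After op 2 (delete): buffer="zzvyacehf" (len 9), cursors c1@0 c2@2, authorship .........
After op 3 (insert('j')): buffer="jzzjvyacehf" (len 11), cursors c1@1 c2@4, authorship 1..2.......
After op 4 (add_cursor(8)): buffer="jzzjvyacehf" (len 11), cursors c1@1 c2@4 c3@8, authorship 1..2.......
After op 5 (delete): buffer="zzvyaehf" (len 8), cursors c1@0 c2@2 c3@5, authorship ........
After op 6 (add_cursor(6)): buffer="zzvyaehf" (len 8), cursors c1@0 c2@2 c3@5 c4@6, authorship ........
After op 7 (delete): buffer="zvyhf" (len 5), cursors c1@0 c2@1 c3@3 c4@3, authorship .....
After op 8 (insert('m')): buffer="mzmvymmhf" (len 9), cursors c1@1 c2@3 c3@7 c4@7, authorship 1.2..34..
Authorship (.=original, N=cursor N): 1 . 2 . . 3 4 . .
Index 2: author = 2

Answer: cursor 2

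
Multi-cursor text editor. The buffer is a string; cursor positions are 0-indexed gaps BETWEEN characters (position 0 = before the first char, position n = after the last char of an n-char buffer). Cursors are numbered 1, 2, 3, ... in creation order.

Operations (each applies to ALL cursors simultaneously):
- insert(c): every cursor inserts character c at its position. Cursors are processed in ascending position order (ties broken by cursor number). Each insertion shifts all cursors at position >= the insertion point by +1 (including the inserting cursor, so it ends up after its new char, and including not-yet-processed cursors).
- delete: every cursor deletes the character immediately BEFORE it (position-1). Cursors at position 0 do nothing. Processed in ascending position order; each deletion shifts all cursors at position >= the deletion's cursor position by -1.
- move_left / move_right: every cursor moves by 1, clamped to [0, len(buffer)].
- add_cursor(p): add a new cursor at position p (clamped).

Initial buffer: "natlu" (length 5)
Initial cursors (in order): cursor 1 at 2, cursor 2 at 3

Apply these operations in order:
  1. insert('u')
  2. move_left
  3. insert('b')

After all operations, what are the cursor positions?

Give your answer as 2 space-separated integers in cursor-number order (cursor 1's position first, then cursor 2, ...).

After op 1 (insert('u')): buffer="nautulu" (len 7), cursors c1@3 c2@5, authorship ..1.2..
After op 2 (move_left): buffer="nautulu" (len 7), cursors c1@2 c2@4, authorship ..1.2..
After op 3 (insert('b')): buffer="nabutbulu" (len 9), cursors c1@3 c2@6, authorship ..11.22..

Answer: 3 6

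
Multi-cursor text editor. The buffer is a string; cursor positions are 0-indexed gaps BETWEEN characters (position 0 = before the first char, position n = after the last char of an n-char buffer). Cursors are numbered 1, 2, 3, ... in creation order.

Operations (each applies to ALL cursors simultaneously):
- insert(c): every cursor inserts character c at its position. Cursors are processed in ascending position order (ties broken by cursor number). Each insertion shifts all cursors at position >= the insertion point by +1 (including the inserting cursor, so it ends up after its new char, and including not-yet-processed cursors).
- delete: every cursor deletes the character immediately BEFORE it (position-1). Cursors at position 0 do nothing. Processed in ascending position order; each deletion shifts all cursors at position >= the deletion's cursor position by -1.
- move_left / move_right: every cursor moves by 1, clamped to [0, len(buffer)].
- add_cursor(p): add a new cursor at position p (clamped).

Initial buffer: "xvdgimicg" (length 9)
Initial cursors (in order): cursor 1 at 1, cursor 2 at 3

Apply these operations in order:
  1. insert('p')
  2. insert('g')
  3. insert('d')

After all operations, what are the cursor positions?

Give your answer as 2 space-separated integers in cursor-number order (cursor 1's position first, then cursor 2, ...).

Answer: 4 9

Derivation:
After op 1 (insert('p')): buffer="xpvdpgimicg" (len 11), cursors c1@2 c2@5, authorship .1..2......
After op 2 (insert('g')): buffer="xpgvdpggimicg" (len 13), cursors c1@3 c2@7, authorship .11..22......
After op 3 (insert('d')): buffer="xpgdvdpgdgimicg" (len 15), cursors c1@4 c2@9, authorship .111..222......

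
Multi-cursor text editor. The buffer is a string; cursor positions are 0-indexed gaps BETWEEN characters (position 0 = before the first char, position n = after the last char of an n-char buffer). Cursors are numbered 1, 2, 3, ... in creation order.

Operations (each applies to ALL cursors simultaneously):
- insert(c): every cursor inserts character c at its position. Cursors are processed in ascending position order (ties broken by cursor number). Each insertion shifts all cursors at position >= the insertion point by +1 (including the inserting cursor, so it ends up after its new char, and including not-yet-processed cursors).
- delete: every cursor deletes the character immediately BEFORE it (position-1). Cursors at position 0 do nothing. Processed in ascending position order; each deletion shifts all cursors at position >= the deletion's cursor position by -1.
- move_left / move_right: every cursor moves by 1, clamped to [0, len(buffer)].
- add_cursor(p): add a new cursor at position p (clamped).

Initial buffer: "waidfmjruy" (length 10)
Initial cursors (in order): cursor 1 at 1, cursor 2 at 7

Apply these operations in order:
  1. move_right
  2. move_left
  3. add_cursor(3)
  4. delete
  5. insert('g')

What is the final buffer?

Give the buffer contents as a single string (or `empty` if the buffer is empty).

Answer: gagdfmgruy

Derivation:
After op 1 (move_right): buffer="waidfmjruy" (len 10), cursors c1@2 c2@8, authorship ..........
After op 2 (move_left): buffer="waidfmjruy" (len 10), cursors c1@1 c2@7, authorship ..........
After op 3 (add_cursor(3)): buffer="waidfmjruy" (len 10), cursors c1@1 c3@3 c2@7, authorship ..........
After op 4 (delete): buffer="adfmruy" (len 7), cursors c1@0 c3@1 c2@4, authorship .......
After op 5 (insert('g')): buffer="gagdfmgruy" (len 10), cursors c1@1 c3@3 c2@7, authorship 1.3...2...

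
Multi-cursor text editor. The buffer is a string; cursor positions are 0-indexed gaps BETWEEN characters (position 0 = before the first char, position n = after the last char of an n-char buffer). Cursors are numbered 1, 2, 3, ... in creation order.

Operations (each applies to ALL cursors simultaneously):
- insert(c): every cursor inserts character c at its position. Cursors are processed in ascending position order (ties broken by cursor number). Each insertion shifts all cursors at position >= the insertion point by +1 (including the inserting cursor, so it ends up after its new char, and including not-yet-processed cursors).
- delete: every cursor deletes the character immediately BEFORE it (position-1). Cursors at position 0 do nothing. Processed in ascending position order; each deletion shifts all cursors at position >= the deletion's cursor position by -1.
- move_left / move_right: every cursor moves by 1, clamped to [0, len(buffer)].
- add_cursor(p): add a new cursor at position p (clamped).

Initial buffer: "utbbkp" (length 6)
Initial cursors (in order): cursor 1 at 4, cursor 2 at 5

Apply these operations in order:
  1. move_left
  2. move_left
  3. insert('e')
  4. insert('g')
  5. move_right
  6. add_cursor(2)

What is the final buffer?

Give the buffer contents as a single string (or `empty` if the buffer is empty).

Answer: utegbegbkp

Derivation:
After op 1 (move_left): buffer="utbbkp" (len 6), cursors c1@3 c2@4, authorship ......
After op 2 (move_left): buffer="utbbkp" (len 6), cursors c1@2 c2@3, authorship ......
After op 3 (insert('e')): buffer="utebebkp" (len 8), cursors c1@3 c2@5, authorship ..1.2...
After op 4 (insert('g')): buffer="utegbegbkp" (len 10), cursors c1@4 c2@7, authorship ..11.22...
After op 5 (move_right): buffer="utegbegbkp" (len 10), cursors c1@5 c2@8, authorship ..11.22...
After op 6 (add_cursor(2)): buffer="utegbegbkp" (len 10), cursors c3@2 c1@5 c2@8, authorship ..11.22...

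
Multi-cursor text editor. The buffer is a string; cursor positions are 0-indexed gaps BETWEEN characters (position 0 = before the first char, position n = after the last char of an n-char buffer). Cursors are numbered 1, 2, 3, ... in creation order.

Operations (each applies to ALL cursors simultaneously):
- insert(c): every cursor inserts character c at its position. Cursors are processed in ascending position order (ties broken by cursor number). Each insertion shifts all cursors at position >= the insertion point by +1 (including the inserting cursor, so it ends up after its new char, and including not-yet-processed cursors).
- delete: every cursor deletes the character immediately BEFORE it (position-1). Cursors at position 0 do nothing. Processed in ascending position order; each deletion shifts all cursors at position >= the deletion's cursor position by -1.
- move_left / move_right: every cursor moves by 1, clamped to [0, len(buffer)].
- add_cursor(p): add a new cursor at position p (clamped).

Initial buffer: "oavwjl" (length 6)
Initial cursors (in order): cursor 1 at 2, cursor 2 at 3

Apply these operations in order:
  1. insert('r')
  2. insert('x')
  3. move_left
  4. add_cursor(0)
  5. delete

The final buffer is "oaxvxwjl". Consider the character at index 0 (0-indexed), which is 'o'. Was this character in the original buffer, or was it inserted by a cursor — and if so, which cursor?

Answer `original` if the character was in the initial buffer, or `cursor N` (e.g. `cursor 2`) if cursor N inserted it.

After op 1 (insert('r')): buffer="oarvrwjl" (len 8), cursors c1@3 c2@5, authorship ..1.2...
After op 2 (insert('x')): buffer="oarxvrxwjl" (len 10), cursors c1@4 c2@7, authorship ..11.22...
After op 3 (move_left): buffer="oarxvrxwjl" (len 10), cursors c1@3 c2@6, authorship ..11.22...
After op 4 (add_cursor(0)): buffer="oarxvrxwjl" (len 10), cursors c3@0 c1@3 c2@6, authorship ..11.22...
After op 5 (delete): buffer="oaxvxwjl" (len 8), cursors c3@0 c1@2 c2@4, authorship ..1.2...
Authorship (.=original, N=cursor N): . . 1 . 2 . . .
Index 0: author = original

Answer: original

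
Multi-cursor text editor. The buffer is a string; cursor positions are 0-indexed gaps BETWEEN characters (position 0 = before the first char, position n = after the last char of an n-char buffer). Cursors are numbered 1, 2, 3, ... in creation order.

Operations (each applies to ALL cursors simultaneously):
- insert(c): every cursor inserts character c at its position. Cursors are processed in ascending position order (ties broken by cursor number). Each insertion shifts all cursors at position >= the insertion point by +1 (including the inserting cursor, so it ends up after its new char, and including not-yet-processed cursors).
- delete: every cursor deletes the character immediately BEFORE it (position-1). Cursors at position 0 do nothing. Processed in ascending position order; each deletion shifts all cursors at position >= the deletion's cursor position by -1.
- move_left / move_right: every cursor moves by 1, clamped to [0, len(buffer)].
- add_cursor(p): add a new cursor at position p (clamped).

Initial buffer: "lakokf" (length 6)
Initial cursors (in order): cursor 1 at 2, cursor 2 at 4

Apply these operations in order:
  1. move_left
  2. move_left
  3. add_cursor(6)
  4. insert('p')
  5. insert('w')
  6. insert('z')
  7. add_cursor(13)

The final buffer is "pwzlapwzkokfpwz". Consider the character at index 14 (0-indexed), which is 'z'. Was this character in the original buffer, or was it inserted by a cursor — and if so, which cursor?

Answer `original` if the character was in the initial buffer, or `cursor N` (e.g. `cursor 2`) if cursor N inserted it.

After op 1 (move_left): buffer="lakokf" (len 6), cursors c1@1 c2@3, authorship ......
After op 2 (move_left): buffer="lakokf" (len 6), cursors c1@0 c2@2, authorship ......
After op 3 (add_cursor(6)): buffer="lakokf" (len 6), cursors c1@0 c2@2 c3@6, authorship ......
After op 4 (insert('p')): buffer="plapkokfp" (len 9), cursors c1@1 c2@4 c3@9, authorship 1..2....3
After op 5 (insert('w')): buffer="pwlapwkokfpw" (len 12), cursors c1@2 c2@6 c3@12, authorship 11..22....33
After op 6 (insert('z')): buffer="pwzlapwzkokfpwz" (len 15), cursors c1@3 c2@8 c3@15, authorship 111..222....333
After op 7 (add_cursor(13)): buffer="pwzlapwzkokfpwz" (len 15), cursors c1@3 c2@8 c4@13 c3@15, authorship 111..222....333
Authorship (.=original, N=cursor N): 1 1 1 . . 2 2 2 . . . . 3 3 3
Index 14: author = 3

Answer: cursor 3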